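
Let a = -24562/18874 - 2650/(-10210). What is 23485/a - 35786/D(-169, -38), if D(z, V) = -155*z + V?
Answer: -1973073648657707/87522159024 ≈ -22544.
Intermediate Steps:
D(z, V) = V - 155*z
a = -10038096/9635177 (a = -24562*1/18874 - 2650*(-1/10210) = -12281/9437 + 265/1021 = -10038096/9635177 ≈ -1.0418)
23485/a - 35786/D(-169, -38) = 23485/(-10038096/9635177) - 35786/(-38 - 155*(-169)) = 23485*(-9635177/10038096) - 35786/(-38 + 26195) = -226282131845/10038096 - 35786/26157 = -1973073648657707/87522159024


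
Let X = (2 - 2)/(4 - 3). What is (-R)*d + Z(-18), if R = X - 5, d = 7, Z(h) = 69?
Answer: 104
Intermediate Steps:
X = 0 (X = 0/1 = 0*1 = 0)
R = -5 (R = 0 - 5 = -5)
(-R)*d + Z(-18) = -1*(-5)*7 + 69 = 5*7 + 69 = 35 + 69 = 104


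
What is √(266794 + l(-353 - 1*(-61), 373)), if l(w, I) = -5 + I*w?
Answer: √157873 ≈ 397.33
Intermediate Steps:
√(266794 + l(-353 - 1*(-61), 373)) = √(266794 + (-5 + 373*(-353 - 1*(-61)))) = √(266794 + (-5 + 373*(-353 + 61))) = √(266794 + (-5 + 373*(-292))) = √(266794 + (-5 - 108916)) = √(266794 - 108921) = √157873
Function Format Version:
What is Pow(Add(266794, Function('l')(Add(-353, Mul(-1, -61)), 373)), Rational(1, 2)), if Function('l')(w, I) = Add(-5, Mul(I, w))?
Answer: Pow(157873, Rational(1, 2)) ≈ 397.33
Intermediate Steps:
Pow(Add(266794, Function('l')(Add(-353, Mul(-1, -61)), 373)), Rational(1, 2)) = Pow(Add(266794, Add(-5, Mul(373, Add(-353, Mul(-1, -61))))), Rational(1, 2)) = Pow(Add(266794, Add(-5, Mul(373, Add(-353, 61)))), Rational(1, 2)) = Pow(Add(266794, Add(-5, Mul(373, -292))), Rational(1, 2)) = Pow(Add(266794, Add(-5, -108916)), Rational(1, 2)) = Pow(Add(266794, -108921), Rational(1, 2)) = Pow(157873, Rational(1, 2))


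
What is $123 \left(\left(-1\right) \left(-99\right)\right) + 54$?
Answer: $12231$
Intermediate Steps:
$123 \left(\left(-1\right) \left(-99\right)\right) + 54 = 123 \cdot 99 + 54 = 12177 + 54 = 12231$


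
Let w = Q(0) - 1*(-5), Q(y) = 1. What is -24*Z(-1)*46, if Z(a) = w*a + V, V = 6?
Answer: 0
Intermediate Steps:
w = 6 (w = 1 - 1*(-5) = 1 + 5 = 6)
Z(a) = 6 + 6*a (Z(a) = 6*a + 6 = 6 + 6*a)
-24*Z(-1)*46 = -24*(6 + 6*(-1))*46 = -24*(6 - 6)*46 = -24*0*46 = 0*46 = 0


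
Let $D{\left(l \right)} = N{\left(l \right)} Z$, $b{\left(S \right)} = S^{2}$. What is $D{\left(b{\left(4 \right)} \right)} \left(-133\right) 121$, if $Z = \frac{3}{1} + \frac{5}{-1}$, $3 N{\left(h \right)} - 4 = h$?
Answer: $\frac{643720}{3} \approx 2.1457 \cdot 10^{5}$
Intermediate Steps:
$N{\left(h \right)} = \frac{4}{3} + \frac{h}{3}$
$Z = -2$ ($Z = 3 \cdot 1 + 5 \left(-1\right) = 3 - 5 = -2$)
$D{\left(l \right)} = - \frac{8}{3} - \frac{2 l}{3}$ ($D{\left(l \right)} = \left(\frac{4}{3} + \frac{l}{3}\right) \left(-2\right) = - \frac{8}{3} - \frac{2 l}{3}$)
$D{\left(b{\left(4 \right)} \right)} \left(-133\right) 121 = \left(- \frac{8}{3} - \frac{2 \cdot 4^{2}}{3}\right) \left(-133\right) 121 = \left(- \frac{8}{3} - \frac{32}{3}\right) \left(-133\right) 121 = \left(- \frac{40}{3}\right) \left(-133\right) 121 = \frac{5320}{3} \cdot 121 = \frac{643720}{3}$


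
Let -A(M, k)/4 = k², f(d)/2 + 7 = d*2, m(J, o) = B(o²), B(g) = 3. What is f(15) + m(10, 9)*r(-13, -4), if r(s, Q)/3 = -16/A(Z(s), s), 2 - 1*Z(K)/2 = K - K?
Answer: 7810/169 ≈ 46.213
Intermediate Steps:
Z(K) = 4 (Z(K) = 4 - 2*(K - K) = 4 - 2*0 = 4 + 0 = 4)
m(J, o) = 3
f(d) = -14 + 4*d (f(d) = -14 + 2*(d*2) = -14 + 2*(2*d) = -14 + 4*d)
A(M, k) = -4*k²
r(s, Q) = 12/s² (r(s, Q) = 3*(-16*(-1/(4*s²))) = 3*(-(-4)/s²) = 3*(4/s²) = 12/s²)
f(15) + m(10, 9)*r(-13, -4) = (-14 + 4*15) + 3*(12/(-13)²) = (-14 + 60) + 3*(12*(1/169)) = 46 + 3*(12/169) = 46 + 36/169 = 7810/169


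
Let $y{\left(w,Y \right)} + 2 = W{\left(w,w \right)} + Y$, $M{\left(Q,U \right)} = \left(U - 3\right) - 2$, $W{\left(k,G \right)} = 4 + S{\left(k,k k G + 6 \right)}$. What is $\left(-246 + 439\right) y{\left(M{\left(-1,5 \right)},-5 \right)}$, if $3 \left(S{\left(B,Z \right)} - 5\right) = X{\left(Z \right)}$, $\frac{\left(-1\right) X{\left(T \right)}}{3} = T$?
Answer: $-772$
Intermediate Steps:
$X{\left(T \right)} = - 3 T$
$S{\left(B,Z \right)} = 5 - Z$ ($S{\left(B,Z \right)} = 5 + \frac{\left(-3\right) Z}{3} = 5 - Z$)
$W{\left(k,G \right)} = 3 - G k^{2}$ ($W{\left(k,G \right)} = 4 - \left(1 + k k G\right) = 4 - \left(1 + k^{2} G\right) = 4 - \left(1 + G k^{2}\right) = 3 - G k^{2}$)
$M{\left(Q,U \right)} = -5 + U$ ($M{\left(Q,U \right)} = \left(-3 + U\right) - 2 = -5 + U$)
$y{\left(w,Y \right)} = 1 + Y - w^{3}$ ($y{\left(w,Y \right)} = -2 - \left(-3 - Y + w w^{2}\right) = -2 - \left(-3 + w^{3} - Y\right) = -2 + \left(3 + Y - w^{3}\right) = 1 + Y - w^{3}$)
$\left(-246 + 439\right) y{\left(M{\left(-1,5 \right)},-5 \right)} = \left(-246 + 439\right) \left(1 - 5 - \left(-5 + 5\right)^{3}\right) = 193 \left(1 - 5 - 0^{3}\right) = 193 \left(1 - 5 - 0\right) = 193 \left(1 - 5 + 0\right) = 193 \left(-4\right) = -772$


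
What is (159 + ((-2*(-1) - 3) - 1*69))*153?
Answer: 13617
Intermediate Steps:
(159 + ((-2*(-1) - 3) - 1*69))*153 = (159 + ((2 - 3) - 69))*153 = (159 + (-1 - 69))*153 = (159 - 70)*153 = 89*153 = 13617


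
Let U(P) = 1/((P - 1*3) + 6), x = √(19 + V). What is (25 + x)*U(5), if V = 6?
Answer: 15/4 ≈ 3.7500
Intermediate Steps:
x = 5 (x = √(19 + 6) = √25 = 5)
U(P) = 1/(3 + P) (U(P) = 1/((P - 3) + 6) = 1/((-3 + P) + 6) = 1/(3 + P))
(25 + x)*U(5) = (25 + 5)/(3 + 5) = 30/8 = 30*(⅛) = 15/4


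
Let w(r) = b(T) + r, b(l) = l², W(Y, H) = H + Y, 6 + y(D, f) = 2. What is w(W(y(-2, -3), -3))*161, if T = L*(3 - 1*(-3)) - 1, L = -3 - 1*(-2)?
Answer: 6762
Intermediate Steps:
y(D, f) = -4 (y(D, f) = -6 + 2 = -4)
L = -1 (L = -3 + 2 = -1)
T = -7 (T = -(3 - 1*(-3)) - 1 = -(3 + 3) - 1 = -1*6 - 1 = -6 - 1 = -7)
w(r) = 49 + r (w(r) = (-7)² + r = 49 + r)
w(W(y(-2, -3), -3))*161 = (49 + (-3 - 4))*161 = (49 - 7)*161 = 42*161 = 6762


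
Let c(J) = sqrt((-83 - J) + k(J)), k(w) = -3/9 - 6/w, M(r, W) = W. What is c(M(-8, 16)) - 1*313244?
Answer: -313244 + I*sqrt(14358)/12 ≈ -3.1324e+5 + 9.9854*I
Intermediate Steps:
k(w) = -1/3 - 6/w (k(w) = -3*1/9 - 6/w = -1/3 - 6/w)
c(J) = sqrt(-83 - J + (-18 - J)/(3*J)) (c(J) = sqrt((-83 - J) + (-18 - J)/(3*J)) = sqrt(-83 - J + (-18 - J)/(3*J)))
c(M(-8, 16)) - 1*313244 = sqrt(-750 - 54/16 - 9*16)/3 - 1*313244 = sqrt(-750 - 54*1/16 - 144)/3 - 313244 = sqrt(-750 - 27/8 - 144)/3 - 313244 = sqrt(-7179/8)/3 - 313244 = (I*sqrt(14358)/4)/3 - 313244 = I*sqrt(14358)/12 - 313244 = -313244 + I*sqrt(14358)/12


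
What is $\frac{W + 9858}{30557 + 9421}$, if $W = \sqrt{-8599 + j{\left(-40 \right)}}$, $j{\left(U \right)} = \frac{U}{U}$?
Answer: $\frac{1643}{6663} + \frac{i \sqrt{8598}}{39978} \approx 0.24659 + 0.0023194 i$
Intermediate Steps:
$j{\left(U \right)} = 1$
$W = i \sqrt{8598}$ ($W = \sqrt{-8599 + 1} = \sqrt{-8598} = i \sqrt{8598} \approx 92.725 i$)
$\frac{W + 9858}{30557 + 9421} = \frac{i \sqrt{8598} + 9858}{30557 + 9421} = \frac{9858 + i \sqrt{8598}}{39978} = \left(9858 + i \sqrt{8598}\right) \frac{1}{39978} = \frac{1643}{6663} + \frac{i \sqrt{8598}}{39978}$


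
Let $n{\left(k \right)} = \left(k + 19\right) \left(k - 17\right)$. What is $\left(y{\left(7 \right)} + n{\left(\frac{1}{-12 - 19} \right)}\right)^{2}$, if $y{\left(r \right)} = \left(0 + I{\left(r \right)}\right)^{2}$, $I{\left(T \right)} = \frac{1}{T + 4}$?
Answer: $\frac{1411142973823489}{13521270961} \approx 1.0436 \cdot 10^{5}$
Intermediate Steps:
$I{\left(T \right)} = \frac{1}{4 + T}$
$y{\left(r \right)} = \frac{1}{\left(4 + r\right)^{2}}$ ($y{\left(r \right)} = \left(0 + \frac{1}{4 + r}\right)^{2} = \left(\frac{1}{4 + r}\right)^{2} = \frac{1}{\left(4 + r\right)^{2}}$)
$n{\left(k \right)} = \left(-17 + k\right) \left(19 + k\right)$ ($n{\left(k \right)} = \left(19 + k\right) \left(-17 + k\right) = \left(-17 + k\right) \left(19 + k\right)$)
$\left(y{\left(7 \right)} + n{\left(\frac{1}{-12 - 19} \right)}\right)^{2} = \left(\frac{1}{\left(4 + 7\right)^{2}} + \left(-323 + \left(\frac{1}{-12 - 19}\right)^{2} + \frac{2}{-12 - 19}\right)\right)^{2} = \left(\frac{1}{121} + \left(-323 + \left(\frac{1}{-31}\right)^{2} + \frac{2}{-31}\right)\right)^{2} = \left(\frac{1}{121} + \left(-323 + \left(- \frac{1}{31}\right)^{2} + 2 \left(- \frac{1}{31}\right)\right)\right)^{2} = \left(\frac{1}{121} - \frac{310464}{961}\right)^{2} = \left(- \frac{37565183}{116281}\right)^{2} = \frac{1411142973823489}{13521270961}$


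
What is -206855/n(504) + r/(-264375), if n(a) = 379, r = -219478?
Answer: -54604108463/100198125 ≈ -544.96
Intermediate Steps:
-206855/n(504) + r/(-264375) = -206855/379 - 219478/(-264375) = -206855*1/379 - 219478*(-1/264375) = -206855/379 + 219478/264375 = -54604108463/100198125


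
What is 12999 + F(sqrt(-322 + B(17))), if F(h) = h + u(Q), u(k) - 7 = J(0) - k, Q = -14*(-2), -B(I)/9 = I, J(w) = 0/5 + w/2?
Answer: 12978 + 5*I*sqrt(19) ≈ 12978.0 + 21.794*I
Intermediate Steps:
J(w) = w/2 (J(w) = 0*(1/5) + w*(1/2) = 0 + w/2 = w/2)
B(I) = -9*I
Q = 28
u(k) = 7 - k (u(k) = 7 + ((1/2)*0 - k) = 7 + (0 - k) = 7 - k)
F(h) = -21 + h (F(h) = h + (7 - 1*28) = h + (7 - 28) = h - 21 = -21 + h)
12999 + F(sqrt(-322 + B(17))) = 12999 + (-21 + sqrt(-322 - 9*17)) = 12999 + (-21 + sqrt(-322 - 153)) = 12999 + (-21 + sqrt(-475)) = 12999 + (-21 + 5*I*sqrt(19)) = 12978 + 5*I*sqrt(19)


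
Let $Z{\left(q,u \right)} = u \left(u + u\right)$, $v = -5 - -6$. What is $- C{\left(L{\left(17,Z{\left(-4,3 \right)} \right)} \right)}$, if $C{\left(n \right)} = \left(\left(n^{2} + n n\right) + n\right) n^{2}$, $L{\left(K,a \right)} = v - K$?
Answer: $-126976$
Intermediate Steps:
$v = 1$ ($v = -5 + 6 = 1$)
$Z{\left(q,u \right)} = 2 u^{2}$ ($Z{\left(q,u \right)} = u 2 u = 2 u^{2}$)
$L{\left(K,a \right)} = 1 - K$
$C{\left(n \right)} = n^{2} \left(n + 2 n^{2}\right)$ ($C{\left(n \right)} = \left(\left(n^{2} + n^{2}\right) + n\right) n^{2} = \left(2 n^{2} + n\right) n^{2} = \left(n + 2 n^{2}\right) n^{2} = n^{2} \left(n + 2 n^{2}\right)$)
$- C{\left(L{\left(17,Z{\left(-4,3 \right)} \right)} \right)} = - \left(1 - 17\right)^{3} \left(1 + 2 \left(1 - 17\right)\right) = - \left(-16\right)^{3} \left(1 + 2 \left(-16\right)\right) = - \left(-4096\right) \left(1 - 32\right) = - \left(-4096\right) \left(-31\right) = \left(-1\right) 126976 = -126976$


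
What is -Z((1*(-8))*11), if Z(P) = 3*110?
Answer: -330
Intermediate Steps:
Z(P) = 330
-Z((1*(-8))*11) = -1*330 = -330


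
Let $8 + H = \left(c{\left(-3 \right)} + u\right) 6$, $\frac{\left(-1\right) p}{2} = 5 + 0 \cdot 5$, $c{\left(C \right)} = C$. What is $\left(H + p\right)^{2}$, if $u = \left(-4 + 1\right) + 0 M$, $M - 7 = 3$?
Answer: $2916$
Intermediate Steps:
$M = 10$ ($M = 7 + 3 = 10$)
$u = -3$ ($u = \left(-4 + 1\right) + 0 \cdot 10 = -3 + 0 = -3$)
$p = -10$ ($p = - 2 \left(5 + 0 \cdot 5\right) = - 2 \left(5 + 0\right) = \left(-2\right) 5 = -10$)
$H = -44$ ($H = -8 + \left(-3 - 3\right) 6 = -8 - 36 = -44$)
$\left(H + p\right)^{2} = \left(-44 - 10\right)^{2} = \left(-54\right)^{2} = 2916$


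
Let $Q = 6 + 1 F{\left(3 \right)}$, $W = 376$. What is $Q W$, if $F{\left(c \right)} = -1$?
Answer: $1880$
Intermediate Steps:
$Q = 5$ ($Q = 6 + 1 \left(-1\right) = 6 - 1 = 5$)
$Q W = 5 \cdot 376 = 1880$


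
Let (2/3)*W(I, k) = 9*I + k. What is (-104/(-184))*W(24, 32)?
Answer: 4836/23 ≈ 210.26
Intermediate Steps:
W(I, k) = 3*k/2 + 27*I/2 (W(I, k) = 3*(9*I + k)/2 = 3*(k + 9*I)/2 = 3*k/2 + 27*I/2)
(-104/(-184))*W(24, 32) = (-104/(-184))*((3/2)*32 + (27/2)*24) = (-104*(-1/184))*(48 + 324) = (13/23)*372 = 4836/23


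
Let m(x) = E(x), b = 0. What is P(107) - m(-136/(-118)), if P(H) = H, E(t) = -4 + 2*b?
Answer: 111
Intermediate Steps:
E(t) = -4 (E(t) = -4 + 2*0 = -4 + 0 = -4)
m(x) = -4
P(107) - m(-136/(-118)) = 107 - 1*(-4) = 107 + 4 = 111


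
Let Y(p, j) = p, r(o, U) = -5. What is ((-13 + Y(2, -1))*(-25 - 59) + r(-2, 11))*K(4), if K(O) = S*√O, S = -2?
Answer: -3676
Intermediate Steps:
K(O) = -2*√O
((-13 + Y(2, -1))*(-25 - 59) + r(-2, 11))*K(4) = ((-13 + 2)*(-25 - 59) - 5)*(-2*√4) = (-11*(-84) - 5)*(-2*2) = (924 - 5)*(-4) = 919*(-4) = -3676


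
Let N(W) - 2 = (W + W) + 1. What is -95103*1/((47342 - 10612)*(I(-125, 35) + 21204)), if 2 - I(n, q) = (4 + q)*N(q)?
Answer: -95103/674326070 ≈ -0.00014103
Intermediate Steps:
N(W) = 3 + 2*W (N(W) = 2 + ((W + W) + 1) = 2 + (2*W + 1) = 2 + (1 + 2*W) = 3 + 2*W)
I(n, q) = 2 - (3 + 2*q)*(4 + q) (I(n, q) = 2 - (4 + q)*(3 + 2*q) = 2 - (3 + 2*q)*(4 + q))
-95103*1/((47342 - 10612)*(I(-125, 35) + 21204)) = -95103*1/((47342 - 10612)*((-10 - 11*35 - 2*35²) + 21204)) = -95103*1/(36730*((-10 - 385 - 2*1225) + 21204)) = -95103*1/(36730*((-10 - 385 - 2450) + 21204)) = -95103*1/(36730*(-2845 + 21204)) = -95103/(18359*36730) = -95103/674326070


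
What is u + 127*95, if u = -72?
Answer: 11993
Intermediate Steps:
u + 127*95 = -72 + 127*95 = -72 + 12065 = 11993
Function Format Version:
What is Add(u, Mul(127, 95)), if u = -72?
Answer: 11993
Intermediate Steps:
Add(u, Mul(127, 95)) = Add(-72, Mul(127, 95)) = Add(-72, 12065) = 11993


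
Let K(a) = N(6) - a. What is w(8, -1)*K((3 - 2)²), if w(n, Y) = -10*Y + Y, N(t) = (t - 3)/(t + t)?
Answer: -27/4 ≈ -6.7500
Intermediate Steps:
N(t) = (-3 + t)/(2*t) (N(t) = (-3 + t)/((2*t)) = (-3 + t)*(1/(2*t)) = (-3 + t)/(2*t))
K(a) = ¼ - a (K(a) = (½)*(-3 + 6)/6 - a = (½)*(⅙)*3 - a = ¼ - a)
w(n, Y) = -9*Y
w(8, -1)*K((3 - 2)²) = (-9*(-1))*(¼ - (3 - 2)²) = 9*(¼ - 1*1²) = 9*(¼ - 1*1) = 9*(¼ - 1) = 9*(-¾) = -27/4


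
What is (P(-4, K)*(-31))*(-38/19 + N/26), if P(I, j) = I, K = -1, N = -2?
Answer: -3348/13 ≈ -257.54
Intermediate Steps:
(P(-4, K)*(-31))*(-38/19 + N/26) = (-4*(-31))*(-38/19 - 2/26) = 124*(-38*1/19 - 2*1/26) = 124*(-2 - 1/13) = 124*(-27/13) = -3348/13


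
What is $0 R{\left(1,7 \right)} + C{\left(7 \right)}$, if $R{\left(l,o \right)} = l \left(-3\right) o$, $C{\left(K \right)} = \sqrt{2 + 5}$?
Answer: $\sqrt{7} \approx 2.6458$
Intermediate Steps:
$C{\left(K \right)} = \sqrt{7}$
$R{\left(l,o \right)} = - 3 l o$
$0 R{\left(1,7 \right)} + C{\left(7 \right)} = 0 \left(\left(-3\right) 1 \cdot 7\right) + \sqrt{7} = 0 \left(-21\right) + \sqrt{7} = 0 + \sqrt{7} = \sqrt{7}$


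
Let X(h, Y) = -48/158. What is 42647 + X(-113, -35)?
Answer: 3369089/79 ≈ 42647.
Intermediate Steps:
X(h, Y) = -24/79 (X(h, Y) = -48*1/158 = -24/79)
42647 + X(-113, -35) = 42647 - 24/79 = 3369089/79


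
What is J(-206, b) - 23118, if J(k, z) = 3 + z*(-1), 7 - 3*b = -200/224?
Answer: -1941881/84 ≈ -23118.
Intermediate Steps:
b = 221/84 (b = 7/3 - (-200)/(3*224) = 7/3 - 1/3*(-25/28) = 7/3 + 25/84 = 221/84 ≈ 2.6310)
J(k, z) = 3 - z
J(-206, b) - 23118 = (3 - 1*221/84) - 23118 = (3 - 221/84) - 23118 = 31/84 - 23118 = -1941881/84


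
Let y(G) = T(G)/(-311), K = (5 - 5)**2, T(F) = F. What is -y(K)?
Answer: 0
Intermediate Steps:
K = 0 (K = 0**2 = 0)
y(G) = -G/311 (y(G) = G/(-311) = G*(-1/311) = -G/311)
-y(K) = -(-1)*0/311 = -1*0 = 0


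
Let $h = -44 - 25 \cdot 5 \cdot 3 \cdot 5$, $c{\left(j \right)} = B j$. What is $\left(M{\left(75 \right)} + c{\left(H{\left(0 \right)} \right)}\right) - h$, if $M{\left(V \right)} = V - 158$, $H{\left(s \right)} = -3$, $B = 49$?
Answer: $1689$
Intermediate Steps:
$c{\left(j \right)} = 49 j$
$M{\left(V \right)} = -158 + V$
$h = -1919$ ($h = -44 - 25 \cdot 15 \cdot 5 = -44 - 1875 = -1919$)
$\left(M{\left(75 \right)} + c{\left(H{\left(0 \right)} \right)}\right) - h = \left(\left(-158 + 75\right) + 49 \left(-3\right)\right) - -1919 = \left(-83 - 147\right) + 1919 = -230 + 1919 = 1689$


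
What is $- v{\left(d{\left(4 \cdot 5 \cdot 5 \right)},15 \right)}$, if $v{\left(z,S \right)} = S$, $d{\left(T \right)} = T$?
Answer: $-15$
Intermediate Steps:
$- v{\left(d{\left(4 \cdot 5 \cdot 5 \right)},15 \right)} = \left(-1\right) 15 = -15$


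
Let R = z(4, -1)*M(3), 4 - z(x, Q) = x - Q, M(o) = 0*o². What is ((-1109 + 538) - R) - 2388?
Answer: -2959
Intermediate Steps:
M(o) = 0
z(x, Q) = 4 + Q - x (z(x, Q) = 4 - (x - Q) = 4 + (Q - x) = 4 + Q - x)
R = 0 (R = (4 - 1 - 1*4)*0 = (4 - 1 - 4)*0 = -1*0 = 0)
((-1109 + 538) - R) - 2388 = ((-1109 + 538) - 1*0) - 2388 = (-571 + 0) - 2388 = -571 - 2388 = -2959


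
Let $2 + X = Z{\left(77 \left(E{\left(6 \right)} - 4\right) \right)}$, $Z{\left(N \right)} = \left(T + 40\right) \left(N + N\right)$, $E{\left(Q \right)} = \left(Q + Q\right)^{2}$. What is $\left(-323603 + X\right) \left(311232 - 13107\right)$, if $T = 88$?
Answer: $726254859375$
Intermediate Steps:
$E{\left(Q \right)} = 4 Q^{2}$ ($E{\left(Q \right)} = \left(2 Q\right)^{2} = 4 Q^{2}$)
$Z{\left(N \right)} = 256 N$ ($Z{\left(N \right)} = \left(88 + 40\right) \left(N + N\right) = 128 \cdot 2 N = 256 N$)
$X = 2759678$ ($X = -2 + 256 \cdot 77 \left(4 \cdot 6^{2} - 4\right) = -2 + 256 \cdot 77 \left(4 \cdot 36 - 4\right) = -2 + 256 \cdot 77 \left(144 - 4\right) = -2 + 256 \cdot 77 \cdot 140 = -2 + 256 \cdot 10780 = -2 + 2759680 = 2759678$)
$\left(-323603 + X\right) \left(311232 - 13107\right) = \left(-323603 + 2759678\right) \left(311232 - 13107\right) = 2436075 \cdot 298125 = 726254859375$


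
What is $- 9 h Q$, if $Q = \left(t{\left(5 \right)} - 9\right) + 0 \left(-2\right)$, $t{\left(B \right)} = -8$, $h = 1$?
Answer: $153$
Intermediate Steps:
$Q = -17$ ($Q = \left(-8 - 9\right) + 0 \left(-2\right) = -17 + 0 = -17$)
$- 9 h Q = - 9 \cdot 1 \left(-17\right) = \left(-9\right) \left(-17\right) = 153$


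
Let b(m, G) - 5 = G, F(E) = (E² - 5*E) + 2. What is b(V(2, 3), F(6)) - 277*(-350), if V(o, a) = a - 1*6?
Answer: 96963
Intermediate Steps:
V(o, a) = -6 + a (V(o, a) = a - 6 = -6 + a)
F(E) = 2 + E² - 5*E
b(m, G) = 5 + G
b(V(2, 3), F(6)) - 277*(-350) = (5 + (2 + 6² - 5*6)) - 277*(-350) = (5 + (2 + 36 - 30)) + 96950 = (5 + 8) + 96950 = 13 + 96950 = 96963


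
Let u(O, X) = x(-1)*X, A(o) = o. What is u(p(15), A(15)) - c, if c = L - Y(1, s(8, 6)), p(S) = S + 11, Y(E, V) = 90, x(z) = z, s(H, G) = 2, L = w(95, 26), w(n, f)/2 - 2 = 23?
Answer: 25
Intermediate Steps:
w(n, f) = 50 (w(n, f) = 4 + 2*23 = 4 + 46 = 50)
L = 50
p(S) = 11 + S
u(O, X) = -X
c = -40 (c = 50 - 1*90 = 50 - 90 = -40)
u(p(15), A(15)) - c = -1*15 - 1*(-40) = -15 + 40 = 25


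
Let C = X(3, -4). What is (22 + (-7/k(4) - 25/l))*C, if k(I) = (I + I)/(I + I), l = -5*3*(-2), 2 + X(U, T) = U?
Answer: 85/6 ≈ 14.167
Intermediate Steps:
X(U, T) = -2 + U
l = 30 (l = -15*(-2) = 30)
C = 1 (C = -2 + 3 = 1)
k(I) = 1 (k(I) = (2*I)/((2*I)) = (2*I)*(1/(2*I)) = 1)
(22 + (-7/k(4) - 25/l))*C = (22 + (-7/1 - 25/30))*1 = (22 + (-7*1 - 25*1/30))*1 = (22 + (-7 - ⅚))*1 = (22 - 47/6)*1 = (85/6)*1 = 85/6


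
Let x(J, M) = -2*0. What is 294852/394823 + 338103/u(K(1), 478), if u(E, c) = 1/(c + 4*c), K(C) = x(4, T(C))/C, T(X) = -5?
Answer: 319043109732762/394823 ≈ 8.0807e+8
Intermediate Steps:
x(J, M) = 0
K(C) = 0 (K(C) = 0/C = 0)
u(E, c) = 1/(5*c)
294852/394823 + 338103/u(K(1), 478) = 294852/394823 + 338103/(((1/5)/478)) = 294852*(1/394823) + 338103/(((1/5)*(1/478))) = 294852/394823 + 338103/(1/2390) = 294852/394823 + 338103*2390 = 294852/394823 + 808066170 = 319043109732762/394823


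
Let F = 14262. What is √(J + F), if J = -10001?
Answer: √4261 ≈ 65.276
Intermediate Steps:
√(J + F) = √(-10001 + 14262) = √4261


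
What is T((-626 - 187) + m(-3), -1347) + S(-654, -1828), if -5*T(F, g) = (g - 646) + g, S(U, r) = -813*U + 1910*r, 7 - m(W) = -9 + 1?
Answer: -2959110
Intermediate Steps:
m(W) = 15 (m(W) = 7 - (-9 + 1) = 7 - 1*(-8) = 7 + 8 = 15)
T(F, g) = 646/5 - 2*g/5 (T(F, g) = -((g - 646) + g)/5 = -((-646 + g) + g)/5 = -(-646 + 2*g)/5 = 646/5 - 2*g/5)
T((-626 - 187) + m(-3), -1347) + S(-654, -1828) = (646/5 - ⅖*(-1347)) + (-813*(-654) + 1910*(-1828)) = (646/5 + 2694/5) + (531702 - 3491480) = 668 - 2959778 = -2959110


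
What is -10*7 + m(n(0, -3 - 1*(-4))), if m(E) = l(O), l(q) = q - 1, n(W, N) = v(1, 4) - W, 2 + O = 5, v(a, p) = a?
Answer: -68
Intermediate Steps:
O = 3 (O = -2 + 5 = 3)
n(W, N) = 1 - W
l(q) = -1 + q
m(E) = 2 (m(E) = -1 + 3 = 2)
-10*7 + m(n(0, -3 - 1*(-4))) = -10*7 + 2 = -70 + 2 = -68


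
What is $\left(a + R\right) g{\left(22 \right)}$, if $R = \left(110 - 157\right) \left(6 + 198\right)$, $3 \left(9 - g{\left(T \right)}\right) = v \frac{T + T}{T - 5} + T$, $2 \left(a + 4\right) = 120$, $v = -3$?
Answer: $- \frac{2068444}{51} \approx -40558.0$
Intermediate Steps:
$a = 56$ ($a = -4 + \frac{1}{2} \cdot 120 = -4 + 60 = 56$)
$g{\left(T \right)} = 9 - \frac{T}{3} + \frac{2 T}{-5 + T}$ ($g{\left(T \right)} = 9 - \frac{- 3 \frac{T + T}{T - 5} + T}{3} = 9 - \frac{- 3 \frac{2 T}{-5 + T} + T}{3} = 9 - \frac{- \frac{6 T}{-5 + T} + T}{3} = 9 - \frac{T - \frac{6 T}{-5 + T}}{3} = 9 - \left(\frac{T}{3} - \frac{2 T}{-5 + T}\right) = 9 - \frac{T}{3} + \frac{2 T}{-5 + T}$)
$R = -9588$ ($R = \left(-47\right) 204 = -9588$)
$\left(a + R\right) g{\left(22 \right)} = \left(56 - 9588\right) \frac{-135 - 22^{2} + 38 \cdot 22}{3 \left(-5 + 22\right)} = - 9532 \frac{-135 - 484 + 836}{3 \cdot 17} = - 9532 \cdot \frac{1}{3} \cdot \frac{1}{17} \left(-135 - 484 + 836\right) = - 9532 \cdot \frac{1}{3} \cdot \frac{1}{17} \cdot 217 = \left(-9532\right) \frac{217}{51} = - \frac{2068444}{51}$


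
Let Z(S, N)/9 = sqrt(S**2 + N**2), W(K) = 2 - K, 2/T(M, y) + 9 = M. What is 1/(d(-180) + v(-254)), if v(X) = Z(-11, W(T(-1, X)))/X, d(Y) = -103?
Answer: -83064350/8555500637 + 62865*sqrt(26)/8555500637 ≈ -0.0096714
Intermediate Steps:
T(M, y) = 2/(-9 + M)
Z(S, N) = 9*sqrt(N**2 + S**2) (Z(S, N) = 9*sqrt(S**2 + N**2) = 9*sqrt(N**2 + S**2))
v(X) = 99*sqrt(26)/(5*X) (v(X) = (9*sqrt((2 - 2/(-9 - 1))**2 + (-11)**2))/X = (9*sqrt((2 - 2/(-10))**2 + 121))/X = (9*sqrt((2 - 2*(-1)/10)**2 + 121))/X = (9*sqrt((2 - 1*(-1/5))**2 + 121))/X = (9*sqrt((2 + 1/5)**2 + 121))/X = (9*sqrt((11/5)**2 + 121))/X = (9*sqrt(121/25 + 121))/X = (9*sqrt(3146/25))/X = (9*(11*sqrt(26)/5))/X = (99*sqrt(26)/5)/X = 99*sqrt(26)/(5*X))
1/(d(-180) + v(-254)) = 1/(-103 + (99/5)*sqrt(26)/(-254)) = 1/(-103 + (99/5)*sqrt(26)*(-1/254)) = 1/(-103 - 99*sqrt(26)/1270)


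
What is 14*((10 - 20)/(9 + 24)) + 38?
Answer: 1114/33 ≈ 33.758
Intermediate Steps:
14*((10 - 20)/(9 + 24)) + 38 = 14*(-10/33) + 38 = -140/33 + 38 = 1114/33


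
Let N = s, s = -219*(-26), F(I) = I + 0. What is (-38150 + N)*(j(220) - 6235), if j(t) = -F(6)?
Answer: 202557896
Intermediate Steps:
F(I) = I
j(t) = -6 (j(t) = -1*6 = -6)
s = 5694
N = 5694
(-38150 + N)*(j(220) - 6235) = (-38150 + 5694)*(-6 - 6235) = -32456*(-6241) = 202557896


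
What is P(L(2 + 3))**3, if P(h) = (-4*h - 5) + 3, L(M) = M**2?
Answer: -1061208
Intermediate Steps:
P(h) = -2 - 4*h (P(h) = (-5 - 4*h) + 3 = -2 - 4*h)
P(L(2 + 3))**3 = (-2 - 4*(2 + 3)**2)**3 = (-2 - 4*5**2)**3 = (-2 - 4*25)**3 = (-2 - 100)**3 = (-102)**3 = -1061208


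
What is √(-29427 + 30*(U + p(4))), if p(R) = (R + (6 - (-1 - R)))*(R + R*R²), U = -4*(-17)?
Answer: 3*√357 ≈ 56.683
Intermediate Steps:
U = 68
p(R) = (7 + 2*R)*(R + R³) (p(R) = (R + (6 + (1 + R)))*(R + R³) = (R + (7 + R))*(R + R³) = (7 + 2*R)*(R + R³))
√(-29427 + 30*(U + p(4))) = √(-29427 + 30*(68 + 4*(7 + 2*4 + 2*4³ + 7*4²))) = √(-29427 + 30*(68 + 4*(7 + 8 + 2*64 + 7*16))) = √(-29427 + 30*(68 + 4*(7 + 8 + 128 + 112))) = √(-29427 + 30*(68 + 4*255)) = √(-29427 + 30*(68 + 1020)) = √(-29427 + 30*1088) = √(-29427 + 32640) = √3213 = 3*√357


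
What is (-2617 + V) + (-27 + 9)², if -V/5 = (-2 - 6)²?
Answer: -2613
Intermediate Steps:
V = -320 (V = -5*(-2 - 6)² = -5*(-8)² = -5*64 = -320)
(-2617 + V) + (-27 + 9)² = (-2617 - 320) + (-27 + 9)² = -2937 + (-18)² = -2937 + 324 = -2613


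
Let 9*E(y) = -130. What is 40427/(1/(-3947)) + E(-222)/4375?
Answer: -1256577280901/7875 ≈ -1.5957e+8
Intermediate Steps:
E(y) = -130/9 (E(y) = (⅑)*(-130) = -130/9)
40427/(1/(-3947)) + E(-222)/4375 = 40427/(1/(-3947)) - 130/9/4375 = 40427/(-1/3947) - 130/9*1/4375 = 40427*(-3947) - 26/7875 = -159565369 - 26/7875 = -1256577280901/7875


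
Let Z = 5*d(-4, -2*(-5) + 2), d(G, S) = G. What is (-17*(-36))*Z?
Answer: -12240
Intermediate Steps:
Z = -20 (Z = 5*(-4) = -20)
(-17*(-36))*Z = -17*(-36)*(-20) = 612*(-20) = -12240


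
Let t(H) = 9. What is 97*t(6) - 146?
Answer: 727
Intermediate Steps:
97*t(6) - 146 = 97*9 - 146 = 873 - 146 = 727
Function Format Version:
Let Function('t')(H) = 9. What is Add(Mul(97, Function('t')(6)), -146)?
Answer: 727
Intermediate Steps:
Add(Mul(97, Function('t')(6)), -146) = Add(Mul(97, 9), -146) = Add(873, -146) = 727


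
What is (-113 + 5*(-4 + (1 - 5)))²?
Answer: 23409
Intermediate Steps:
(-113 + 5*(-4 + (1 - 5)))² = (-113 + 5*(-4 - 4))² = (-113 + 5*(-8))² = (-113 - 40)² = (-153)² = 23409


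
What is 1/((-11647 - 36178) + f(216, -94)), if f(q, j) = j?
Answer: -1/47919 ≈ -2.0869e-5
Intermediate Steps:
1/((-11647 - 36178) + f(216, -94)) = 1/((-11647 - 36178) - 94) = 1/(-47825 - 94) = 1/(-47919) = -1/47919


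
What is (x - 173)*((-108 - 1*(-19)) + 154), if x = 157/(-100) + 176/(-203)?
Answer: -46297823/4060 ≈ -11403.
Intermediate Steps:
x = -49471/20300 (x = 157*(-1/100) + 176*(-1/203) = -157/100 - 176/203 = -49471/20300 ≈ -2.4370)
(x - 173)*((-108 - 1*(-19)) + 154) = (-49471/20300 - 173)*((-108 - 1*(-19)) + 154) = -3561371*((-108 + 19) + 154)/20300 = -3561371*(-89 + 154)/20300 = -3561371/20300*65 = -46297823/4060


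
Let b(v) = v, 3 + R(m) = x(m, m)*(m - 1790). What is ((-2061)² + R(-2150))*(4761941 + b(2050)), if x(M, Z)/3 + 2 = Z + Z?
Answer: 262483317635778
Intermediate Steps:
x(M, Z) = -6 + 6*Z (x(M, Z) = -6 + 3*(Z + Z) = -6 + 3*(2*Z) = -6 + 6*Z)
R(m) = -3 + (-1790 + m)*(-6 + 6*m) (R(m) = -3 + (-6 + 6*m)*(m - 1790) = -3 + (-6 + 6*m)*(-1790 + m) = -3 + (-1790 + m)*(-6 + 6*m))
((-2061)² + R(-2150))*(4761941 + b(2050)) = ((-2061)² + (10737 - 10746*(-2150) + 6*(-2150)²))*(4761941 + 2050) = (4247721 + (10737 + 23103900 + 6*4622500))*4763991 = (4247721 + (10737 + 23103900 + 27735000))*4763991 = (4247721 + 50849637)*4763991 = 55097358*4763991 = 262483317635778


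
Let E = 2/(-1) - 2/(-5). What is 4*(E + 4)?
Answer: 48/5 ≈ 9.6000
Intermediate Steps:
E = -8/5 (E = 2*(-1) - 2*(-⅕) = -2 + ⅖ = -8/5 ≈ -1.6000)
4*(E + 4) = 4*(-8/5 + 4) = 4*(12/5) = 48/5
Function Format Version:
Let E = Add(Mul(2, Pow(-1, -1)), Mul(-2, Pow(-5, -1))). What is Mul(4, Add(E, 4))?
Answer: Rational(48, 5) ≈ 9.6000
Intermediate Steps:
E = Rational(-8, 5) (E = Add(Mul(2, -1), Mul(-2, Rational(-1, 5))) = Add(-2, Rational(2, 5)) = Rational(-8, 5) ≈ -1.6000)
Mul(4, Add(E, 4)) = Mul(4, Add(Rational(-8, 5), 4)) = Mul(4, Rational(12, 5)) = Rational(48, 5)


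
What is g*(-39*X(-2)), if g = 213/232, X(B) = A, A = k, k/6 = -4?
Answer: 24921/29 ≈ 859.34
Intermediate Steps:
k = -24 (k = 6*(-4) = -24)
A = -24
X(B) = -24
g = 213/232 (g = 213*(1/232) = 213/232 ≈ 0.91810)
g*(-39*X(-2)) = 213*(-39*(-24))/232 = (213/232)*936 = 24921/29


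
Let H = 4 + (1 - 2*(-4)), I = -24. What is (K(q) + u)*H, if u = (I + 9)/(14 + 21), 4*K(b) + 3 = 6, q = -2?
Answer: 117/28 ≈ 4.1786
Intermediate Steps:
K(b) = 3/4 (K(b) = -3/4 + (1/4)*6 = -3/4 + 3/2 = 3/4)
u = -3/7 (u = (-24 + 9)/(14 + 21) = -15/35 = -15*1/35 = -3/7 ≈ -0.42857)
H = 13 (H = 4 + (1 + 8) = 4 + 9 = 13)
(K(q) + u)*H = (3/4 - 3/7)*13 = (9/28)*13 = 117/28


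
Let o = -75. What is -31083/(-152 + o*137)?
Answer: 31083/10427 ≈ 2.9810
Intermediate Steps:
-31083/(-152 + o*137) = -31083/(-152 - 75*137) = -31083/(-152 - 10275) = -31083/(-10427) = -31083*(-1/10427) = 31083/10427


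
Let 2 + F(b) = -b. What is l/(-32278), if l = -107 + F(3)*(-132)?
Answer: -553/32278 ≈ -0.017132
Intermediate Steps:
F(b) = -2 - b
l = 553 (l = -107 + (-2 - 1*3)*(-132) = -107 + (-2 - 3)*(-132) = -107 - 5*(-132) = -107 + 660 = 553)
l/(-32278) = 553/(-32278) = 553*(-1/32278) = -553/32278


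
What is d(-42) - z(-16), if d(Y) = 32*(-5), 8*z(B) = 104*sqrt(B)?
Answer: -160 - 52*I ≈ -160.0 - 52.0*I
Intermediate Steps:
z(B) = 13*sqrt(B) (z(B) = (104*sqrt(B))/8 = 13*sqrt(B))
d(Y) = -160
d(-42) - z(-16) = -160 - 13*sqrt(-16) = -160 - 13*4*I = -160 - 52*I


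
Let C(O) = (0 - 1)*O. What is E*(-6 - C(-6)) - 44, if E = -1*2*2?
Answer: 4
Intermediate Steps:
C(O) = -O
E = -4 (E = -2*2 = -4)
E*(-6 - C(-6)) - 44 = -4*(-6 - (-1)*(-6)) - 44 = -4*(-6 - 1*6) - 44 = -4*(-6 - 6) - 44 = -4*(-12) - 44 = 48 - 44 = 4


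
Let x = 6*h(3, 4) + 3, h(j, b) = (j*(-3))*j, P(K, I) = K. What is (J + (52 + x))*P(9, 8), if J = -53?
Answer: -1440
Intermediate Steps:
h(j, b) = -3*j² (h(j, b) = (-3*j)*j = -3*j²)
x = -159 (x = 6*(-3*3²) + 3 = 6*(-3*9) + 3 = 6*(-27) + 3 = -162 + 3 = -159)
(J + (52 + x))*P(9, 8) = (-53 + (52 - 159))*9 = (-53 - 107)*9 = -160*9 = -1440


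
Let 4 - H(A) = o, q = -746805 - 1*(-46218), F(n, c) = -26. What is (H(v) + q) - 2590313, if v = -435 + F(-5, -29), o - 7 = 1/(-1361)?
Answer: -4478918982/1361 ≈ -3.2909e+6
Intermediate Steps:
o = 9526/1361 (o = 7 + 1/(-1361) = 7 - 1/1361 = 9526/1361 ≈ 6.9993)
q = -700587 (q = -746805 + 46218 = -700587)
v = -461 (v = -435 - 26 = -461)
H(A) = -4082/1361 (H(A) = 4 - 1*9526/1361 = 4 - 9526/1361 = -4082/1361)
(H(v) + q) - 2590313 = (-4082/1361 - 700587) - 2590313 = -953502989/1361 - 2590313 = -4478918982/1361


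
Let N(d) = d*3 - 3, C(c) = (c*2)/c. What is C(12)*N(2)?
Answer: 6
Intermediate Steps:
C(c) = 2 (C(c) = (2*c)/c = 2)
N(d) = -3 + 3*d (N(d) = 3*d - 3 = -3 + 3*d)
C(12)*N(2) = 2*(-3 + 3*2) = 2*(-3 + 6) = 2*3 = 6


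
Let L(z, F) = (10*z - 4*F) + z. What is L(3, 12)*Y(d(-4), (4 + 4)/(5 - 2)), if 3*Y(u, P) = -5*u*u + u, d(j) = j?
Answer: 420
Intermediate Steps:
L(z, F) = -4*F + 11*z (L(z, F) = (-4*F + 10*z) + z = -4*F + 11*z)
Y(u, P) = -5*u²/3 + u/3 (Y(u, P) = (-5*u*u + u)/3 = (-5*u² + u)/3 = (u - 5*u²)/3 = -5*u²/3 + u/3)
L(3, 12)*Y(d(-4), (4 + 4)/(5 - 2)) = (-4*12 + 11*3)*((⅓)*(-4)*(1 - 5*(-4))) = (-48 + 33)*((⅓)*(-4)*(1 + 20)) = -5*(-4)*21 = -15*(-28) = 420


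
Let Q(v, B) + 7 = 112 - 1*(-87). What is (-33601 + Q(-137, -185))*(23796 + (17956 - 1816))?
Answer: -1334221824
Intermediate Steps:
Q(v, B) = 192 (Q(v, B) = -7 + (112 - 1*(-87)) = -7 + (112 + 87) = -7 + 199 = 192)
(-33601 + Q(-137, -185))*(23796 + (17956 - 1816)) = (-33601 + 192)*(23796 + (17956 - 1816)) = -33409*(23796 + 16140) = -33409*39936 = -1334221824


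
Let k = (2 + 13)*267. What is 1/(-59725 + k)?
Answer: -1/55720 ≈ -1.7947e-5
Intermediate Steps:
k = 4005 (k = 15*267 = 4005)
1/(-59725 + k) = 1/(-59725 + 4005) = 1/(-55720) = -1/55720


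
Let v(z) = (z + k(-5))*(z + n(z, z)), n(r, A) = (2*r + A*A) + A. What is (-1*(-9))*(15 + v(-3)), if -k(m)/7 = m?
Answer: -729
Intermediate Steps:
n(r, A) = A + A**2 + 2*r (n(r, A) = (2*r + A**2) + A = (A**2 + 2*r) + A = A + A**2 + 2*r)
k(m) = -7*m
v(z) = (35 + z)*(z**2 + 4*z) (v(z) = (z - 7*(-5))*(z + (z + z**2 + 2*z)) = (z + 35)*(z + (z**2 + 3*z)) = (35 + z)*(z**2 + 4*z))
(-1*(-9))*(15 + v(-3)) = (-1*(-9))*(15 - 3*(140 + (-3)**2 + 39*(-3))) = 9*(15 - 3*(140 + 9 - 117)) = 9*(15 - 3*32) = 9*(15 - 96) = 9*(-81) = -729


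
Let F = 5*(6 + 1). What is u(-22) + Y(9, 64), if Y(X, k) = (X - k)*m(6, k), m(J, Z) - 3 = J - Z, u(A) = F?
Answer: 3060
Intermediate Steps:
F = 35 (F = 5*7 = 35)
u(A) = 35
m(J, Z) = 3 + J - Z (m(J, Z) = 3 + (J - Z) = 3 + J - Z)
Y(X, k) = (9 - k)*(X - k) (Y(X, k) = (X - k)*(3 + 6 - k) = (X - k)*(9 - k) = (9 - k)*(X - k))
u(-22) + Y(9, 64) = 35 + (9 - 1*64)*(9 - 1*64) = 35 + (9 - 64)*(9 - 64) = 35 - 55*(-55) = 35 + 3025 = 3060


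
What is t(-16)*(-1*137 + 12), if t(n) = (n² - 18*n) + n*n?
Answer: -100000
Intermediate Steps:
t(n) = -18*n + 2*n² (t(n) = (n² - 18*n) + n² = -18*n + 2*n²)
t(-16)*(-1*137 + 12) = (2*(-16)*(-9 - 16))*(-1*137 + 12) = (2*(-16)*(-25))*(-137 + 12) = 800*(-125) = -100000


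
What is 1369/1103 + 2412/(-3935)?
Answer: 2726579/4340305 ≈ 0.62820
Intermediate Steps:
1369/1103 + 2412/(-3935) = 1369*(1/1103) + 2412*(-1/3935) = 1369/1103 - 2412/3935 = 2726579/4340305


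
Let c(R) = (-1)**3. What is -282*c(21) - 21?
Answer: 261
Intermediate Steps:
c(R) = -1
-282*c(21) - 21 = -282*(-1) - 21 = 282 - 21 = 261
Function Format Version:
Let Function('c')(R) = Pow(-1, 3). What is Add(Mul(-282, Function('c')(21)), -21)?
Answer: 261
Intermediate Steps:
Function('c')(R) = -1
Add(Mul(-282, Function('c')(21)), -21) = Add(Mul(-282, -1), -21) = Add(282, -21) = 261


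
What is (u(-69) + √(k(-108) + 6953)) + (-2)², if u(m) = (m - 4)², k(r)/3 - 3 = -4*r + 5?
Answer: 5333 + √8273 ≈ 5424.0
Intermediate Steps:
k(r) = 24 - 12*r (k(r) = 9 + 3*(-4*r + 5) = 9 + 3*(5 - 4*r) = 9 + (15 - 12*r) = 24 - 12*r)
u(m) = (-4 + m)²
(u(-69) + √(k(-108) + 6953)) + (-2)² = ((-4 - 69)² + √((24 - 12*(-108)) + 6953)) + (-2)² = ((-73)² + √((24 + 1296) + 6953)) + 4 = (5329 + √(1320 + 6953)) + 4 = (5329 + √8273) + 4 = 5333 + √8273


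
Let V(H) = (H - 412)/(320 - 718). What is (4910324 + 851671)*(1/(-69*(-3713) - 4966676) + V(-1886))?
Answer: 31185877009363140/937385321 ≈ 3.3269e+7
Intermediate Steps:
V(H) = 206/199 - H/398 (V(H) = (-412 + H)/(-398) = (-412 + H)*(-1/398) = 206/199 - H/398)
(4910324 + 851671)*(1/(-69*(-3713) - 4966676) + V(-1886)) = (4910324 + 851671)*(1/(-69*(-3713) - 4966676) + (206/199 - 1/398*(-1886))) = 5761995*(1/(256197 - 4966676) + (206/199 + 943/199)) = 5761995*(1/(-4710479) + 1149/199) = 5761995*(-1/4710479 + 1149/199) = 5761995*(5412340172/937385321) = 31185877009363140/937385321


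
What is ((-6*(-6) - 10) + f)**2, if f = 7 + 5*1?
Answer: 1444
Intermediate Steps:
f = 12 (f = 7 + 5 = 12)
((-6*(-6) - 10) + f)**2 = ((-6*(-6) - 10) + 12)**2 = ((36 - 10) + 12)**2 = (26 + 12)**2 = 38**2 = 1444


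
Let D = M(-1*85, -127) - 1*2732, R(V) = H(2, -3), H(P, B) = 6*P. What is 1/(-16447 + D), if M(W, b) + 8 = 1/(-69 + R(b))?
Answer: -57/1093660 ≈ -5.2119e-5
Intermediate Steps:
R(V) = 12 (R(V) = 6*2 = 12)
M(W, b) = -457/57 (M(W, b) = -8 + 1/(-69 + 12) = -8 + 1/(-57) = -8 - 1/57 = -457/57)
D = -156181/57 (D = -457/57 - 1*2732 = -457/57 - 2732 = -156181/57 ≈ -2740.0)
1/(-16447 + D) = 1/(-16447 - 156181/57) = 1/(-1093660/57) = -57/1093660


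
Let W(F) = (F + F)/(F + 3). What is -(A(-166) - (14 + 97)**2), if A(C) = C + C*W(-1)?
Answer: 12321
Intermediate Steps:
W(F) = 2*F/(3 + F) (W(F) = (2*F)/(3 + F) = 2*F/(3 + F))
A(C) = 0 (A(C) = C + C*(2*(-1)/(3 - 1)) = C + C*(2*(-1)/2) = C + C*(2*(-1)*(1/2)) = C + C*(-1) = C - C = 0)
-(A(-166) - (14 + 97)**2) = -(0 - (14 + 97)**2) = -(0 - 1*111**2) = -(0 - 1*12321) = -(0 - 12321) = -1*(-12321) = 12321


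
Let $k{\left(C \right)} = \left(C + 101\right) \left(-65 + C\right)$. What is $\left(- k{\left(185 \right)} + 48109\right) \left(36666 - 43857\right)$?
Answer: $-99156699$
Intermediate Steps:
$k{\left(C \right)} = \left(-65 + C\right) \left(101 + C\right)$ ($k{\left(C \right)} = \left(101 + C\right) \left(-65 + C\right) = \left(-65 + C\right) \left(101 + C\right)$)
$\left(- k{\left(185 \right)} + 48109\right) \left(36666 - 43857\right) = \left(- (-6565 + 185^{2} + 36 \cdot 185) + 48109\right) \left(36666 - 43857\right) = \left(- (-6565 + 34225 + 6660) + 48109\right) \left(-7191\right) = \left(\left(-1\right) 34320 + 48109\right) \left(-7191\right) = \left(-34320 + 48109\right) \left(-7191\right) = 13789 \left(-7191\right) = -99156699$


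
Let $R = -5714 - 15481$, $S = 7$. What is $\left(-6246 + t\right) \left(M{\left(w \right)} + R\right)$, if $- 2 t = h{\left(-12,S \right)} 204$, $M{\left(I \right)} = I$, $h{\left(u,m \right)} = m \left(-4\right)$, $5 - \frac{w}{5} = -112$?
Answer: $69867900$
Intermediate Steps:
$w = 585$ ($w = 25 - -560 = 25 + 560 = 585$)
$h{\left(u,m \right)} = - 4 m$
$R = -21195$
$t = 2856$ ($t = - \frac{\left(-4\right) 7 \cdot 204}{2} = - \frac{\left(-28\right) 204}{2} = \left(- \frac{1}{2}\right) \left(-5712\right) = 2856$)
$\left(-6246 + t\right) \left(M{\left(w \right)} + R\right) = \left(-6246 + 2856\right) \left(585 - 21195\right) = \left(-3390\right) \left(-20610\right) = 69867900$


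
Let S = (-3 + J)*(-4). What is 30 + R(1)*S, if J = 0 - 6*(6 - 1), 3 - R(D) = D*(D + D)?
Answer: 162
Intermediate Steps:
R(D) = 3 - 2*D**2 (R(D) = 3 - D*(D + D) = 3 - D*2*D = 3 - 2*D**2)
J = -30 (J = 0 - 6*5 = 0 - 1*30 = 0 - 30 = -30)
S = 132 (S = (-3 - 30)*(-4) = -33*(-4) = 132)
30 + R(1)*S = 30 + (3 - 2*1**2)*132 = 30 + (3 - 2*1)*132 = 30 + (3 - 2)*132 = 30 + 1*132 = 30 + 132 = 162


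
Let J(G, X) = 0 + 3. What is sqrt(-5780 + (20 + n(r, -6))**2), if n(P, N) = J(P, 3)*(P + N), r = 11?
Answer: I*sqrt(4555) ≈ 67.491*I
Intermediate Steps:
J(G, X) = 3
n(P, N) = 3*N + 3*P (n(P, N) = 3*(P + N) = 3*(N + P) = 3*N + 3*P)
sqrt(-5780 + (20 + n(r, -6))**2) = sqrt(-5780 + (20 + (3*(-6) + 3*11))**2) = sqrt(-5780 + (20 + (-18 + 33))**2) = sqrt(-5780 + (20 + 15)**2) = sqrt(-5780 + 35**2) = sqrt(-5780 + 1225) = sqrt(-4555) = I*sqrt(4555)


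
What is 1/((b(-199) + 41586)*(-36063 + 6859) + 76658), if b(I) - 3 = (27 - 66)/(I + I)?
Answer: -199/241683780580 ≈ -8.2339e-10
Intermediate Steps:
b(I) = 3 - 39/(2*I) (b(I) = 3 + (27 - 66)/(I + I) = 3 - 39*1/(2*I) = 3 - 39/(2*I))
1/((b(-199) + 41586)*(-36063 + 6859) + 76658) = 1/(((3 - 39/2/(-199)) + 41586)*(-36063 + 6859) + 76658) = 1/(((3 - 39/2*(-1/199)) + 41586)*(-29204) + 76658) = 1/(((3 + 39/398) + 41586)*(-29204) + 76658) = 1/((1233/398 + 41586)*(-29204) + 76658) = 1/((16552461/398)*(-29204) + 76658) = 1/(-241699035522/199 + 76658) = 1/(-241683780580/199) = -199/241683780580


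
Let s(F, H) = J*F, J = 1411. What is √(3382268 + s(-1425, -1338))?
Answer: √1371593 ≈ 1171.2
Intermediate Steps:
s(F, H) = 1411*F
√(3382268 + s(-1425, -1338)) = √(3382268 + 1411*(-1425)) = √(3382268 - 2010675) = √1371593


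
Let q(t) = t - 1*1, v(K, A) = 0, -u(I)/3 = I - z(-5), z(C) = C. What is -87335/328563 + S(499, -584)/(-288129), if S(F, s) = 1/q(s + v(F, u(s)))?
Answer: -20193129228/75968572355 ≈ -0.26581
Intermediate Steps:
u(I) = -15 - 3*I (u(I) = -3*(I - 1*(-5)) = -3*(I + 5) = -3*(5 + I) = -15 - 3*I)
q(t) = -1 + t (q(t) = t - 1 = -1 + t)
S(F, s) = 1/(-1 + s) (S(F, s) = 1/(-1 + (s + 0)) = 1/(-1 + s))
-87335/328563 + S(499, -584)/(-288129) = -87335/328563 + 1/(-1 - 584*(-288129)) = -87335*1/328563 - 1/288129/(-585) = -87335/328563 - 1/585*(-1/288129) = -87335/328563 + 1/168555465 = -20193129228/75968572355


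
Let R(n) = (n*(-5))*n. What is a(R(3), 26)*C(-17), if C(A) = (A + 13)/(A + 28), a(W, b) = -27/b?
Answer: 54/143 ≈ 0.37762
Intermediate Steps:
R(n) = -5*n² (R(n) = (-5*n)*n = -5*n²)
C(A) = (13 + A)/(28 + A)
a(R(3), 26)*C(-17) = (-27/26)*((13 - 17)/(28 - 17)) = (-27*1/26)*(-4/11) = -27*(-4)/286 = -27/26*(-4/11) = 54/143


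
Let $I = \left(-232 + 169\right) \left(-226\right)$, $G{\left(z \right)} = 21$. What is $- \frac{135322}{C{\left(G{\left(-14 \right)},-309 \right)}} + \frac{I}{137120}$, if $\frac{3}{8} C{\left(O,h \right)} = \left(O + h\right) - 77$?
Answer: $\frac{696345411}{5004880} \approx 139.13$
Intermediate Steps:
$C{\left(O,h \right)} = - \frac{616}{3} + \frac{8 O}{3} + \frac{8 h}{3}$ ($C{\left(O,h \right)} = \frac{8 \left(\left(O + h\right) - 77\right)}{3} = \frac{8 \left(-77 + O + h\right)}{3} = - \frac{616}{3} + \frac{8 O}{3} + \frac{8 h}{3}$)
$I = 14238$ ($I = \left(-63\right) \left(-226\right) = 14238$)
$- \frac{135322}{C{\left(G{\left(-14 \right)},-309 \right)}} + \frac{I}{137120} = - \frac{135322}{- \frac{616}{3} + \frac{8}{3} \cdot 21 + \frac{8}{3} \left(-309\right)} + \frac{14238}{137120} = - \frac{135322}{- \frac{616}{3} + 56 - 824} + 14238 \cdot \frac{1}{137120} = - \frac{135322}{- \frac{2920}{3}} + \frac{7119}{68560} = \left(-135322\right) \left(- \frac{3}{2920}\right) + \frac{7119}{68560} = \frac{202983}{1460} + \frac{7119}{68560} = \frac{696345411}{5004880}$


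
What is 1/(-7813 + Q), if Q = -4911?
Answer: -1/12724 ≈ -7.8592e-5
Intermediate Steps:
1/(-7813 + Q) = 1/(-7813 - 4911) = 1/(-12724) = -1/12724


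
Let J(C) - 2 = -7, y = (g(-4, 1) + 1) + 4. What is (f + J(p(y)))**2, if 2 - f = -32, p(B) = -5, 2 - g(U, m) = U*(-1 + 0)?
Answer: 841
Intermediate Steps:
g(U, m) = 2 + U (g(U, m) = 2 - U*(-1 + 0) = 2 - U*(-1) = 2 - (-1)*U = 2 + U)
y = 3 (y = ((2 - 4) + 1) + 4 = (-2 + 1) + 4 = -1 + 4 = 3)
f = 34 (f = 2 - 1*(-32) = 2 + 32 = 34)
J(C) = -5 (J(C) = 2 - 7 = -5)
(f + J(p(y)))**2 = (34 - 5)**2 = 29**2 = 841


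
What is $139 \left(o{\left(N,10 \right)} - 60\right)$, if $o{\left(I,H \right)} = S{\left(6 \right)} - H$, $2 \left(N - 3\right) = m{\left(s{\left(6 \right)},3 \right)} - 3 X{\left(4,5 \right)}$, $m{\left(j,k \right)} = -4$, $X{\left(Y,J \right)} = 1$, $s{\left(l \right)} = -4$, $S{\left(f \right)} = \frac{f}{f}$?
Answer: $-9591$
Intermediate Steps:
$S{\left(f \right)} = 1$
$N = - \frac{1}{2}$ ($N = 3 + \frac{-4 - 3}{2} = 3 + \frac{1}{2} \left(-7\right) = 3 - \frac{7}{2} = - \frac{1}{2} \approx -0.5$)
$o{\left(I,H \right)} = 1 - H$
$139 \left(o{\left(N,10 \right)} - 60\right) = 139 \left(\left(1 - 10\right) - 60\right) = 139 \left(-9 - 60\right) = 139 \left(-69\right) = -9591$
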